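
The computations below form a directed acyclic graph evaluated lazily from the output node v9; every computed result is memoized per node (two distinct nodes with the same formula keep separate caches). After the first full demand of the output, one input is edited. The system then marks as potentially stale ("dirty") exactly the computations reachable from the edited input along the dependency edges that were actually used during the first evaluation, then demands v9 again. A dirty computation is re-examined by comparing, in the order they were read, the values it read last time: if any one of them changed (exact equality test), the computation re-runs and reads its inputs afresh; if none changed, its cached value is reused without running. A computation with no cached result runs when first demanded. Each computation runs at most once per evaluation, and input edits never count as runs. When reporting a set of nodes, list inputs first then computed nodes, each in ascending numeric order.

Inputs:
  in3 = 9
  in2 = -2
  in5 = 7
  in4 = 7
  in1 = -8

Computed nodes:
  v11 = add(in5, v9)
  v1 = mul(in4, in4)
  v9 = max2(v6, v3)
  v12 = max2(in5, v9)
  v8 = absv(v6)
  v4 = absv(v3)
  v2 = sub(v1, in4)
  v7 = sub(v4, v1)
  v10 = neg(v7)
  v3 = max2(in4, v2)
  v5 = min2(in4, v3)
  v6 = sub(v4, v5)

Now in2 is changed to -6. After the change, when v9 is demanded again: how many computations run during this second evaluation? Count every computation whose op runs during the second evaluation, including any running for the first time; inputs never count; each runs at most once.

0 computations run: none.
Note the shortcut — nothing in the graph depends on in2 at all, so no recomputation happens.

First demand of the output computes:
  v1 = mul(7, 7) = 49
  v2 = sub(49, 7) = 42
  v3 = max2(7, 42) = 42
  v4 = absv(42) = 42
  v5 = min2(7, 42) = 7
  v6 = sub(42, 7) = 35
  v9 = max2(35, 42) = 42

After the edit, cleaning proceeds:
  no node depends on in2 at all; the second demand re-runs nothing.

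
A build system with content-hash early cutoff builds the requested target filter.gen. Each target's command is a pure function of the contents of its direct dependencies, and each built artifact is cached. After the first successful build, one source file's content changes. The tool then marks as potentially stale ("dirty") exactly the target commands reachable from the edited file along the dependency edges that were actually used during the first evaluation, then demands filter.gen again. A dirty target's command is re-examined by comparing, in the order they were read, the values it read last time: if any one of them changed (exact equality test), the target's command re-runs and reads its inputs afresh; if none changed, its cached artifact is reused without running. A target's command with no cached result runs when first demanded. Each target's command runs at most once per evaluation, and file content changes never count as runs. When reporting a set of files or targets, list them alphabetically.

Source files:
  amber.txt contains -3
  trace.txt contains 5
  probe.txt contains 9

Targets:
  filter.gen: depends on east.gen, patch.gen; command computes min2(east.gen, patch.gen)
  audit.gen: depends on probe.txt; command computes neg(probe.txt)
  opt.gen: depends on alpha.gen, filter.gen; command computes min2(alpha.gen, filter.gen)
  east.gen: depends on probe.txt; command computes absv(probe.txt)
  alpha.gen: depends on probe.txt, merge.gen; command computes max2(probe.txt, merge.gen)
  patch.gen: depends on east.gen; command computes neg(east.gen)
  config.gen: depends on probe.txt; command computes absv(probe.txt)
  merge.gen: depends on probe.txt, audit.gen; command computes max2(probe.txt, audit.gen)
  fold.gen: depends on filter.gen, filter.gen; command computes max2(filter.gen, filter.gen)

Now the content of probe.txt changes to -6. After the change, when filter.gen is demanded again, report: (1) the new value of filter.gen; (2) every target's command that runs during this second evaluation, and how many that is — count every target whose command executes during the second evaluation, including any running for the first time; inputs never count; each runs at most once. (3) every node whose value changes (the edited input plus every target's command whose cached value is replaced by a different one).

New value of filter.gen: -6.
Target commands that run: east.gen, filter.gen, patch.gen — 3 in total.
Values that change: east.gen, filter.gen, patch.gen, probe.txt.

First evaluation (everything demanded from the output):
  east.gen = absv(9) = 9
  patch.gen = neg(9) = -9
  filter.gen = min2(9, -9) = -9

Propagation after the edit:
  east.gen: runs — probe.txt 9->-6; result 6.
  patch.gen: runs — east.gen 9->6; result -6.
  filter.gen: runs — east.gen 9->6; patch.gen -9->-6; result -6.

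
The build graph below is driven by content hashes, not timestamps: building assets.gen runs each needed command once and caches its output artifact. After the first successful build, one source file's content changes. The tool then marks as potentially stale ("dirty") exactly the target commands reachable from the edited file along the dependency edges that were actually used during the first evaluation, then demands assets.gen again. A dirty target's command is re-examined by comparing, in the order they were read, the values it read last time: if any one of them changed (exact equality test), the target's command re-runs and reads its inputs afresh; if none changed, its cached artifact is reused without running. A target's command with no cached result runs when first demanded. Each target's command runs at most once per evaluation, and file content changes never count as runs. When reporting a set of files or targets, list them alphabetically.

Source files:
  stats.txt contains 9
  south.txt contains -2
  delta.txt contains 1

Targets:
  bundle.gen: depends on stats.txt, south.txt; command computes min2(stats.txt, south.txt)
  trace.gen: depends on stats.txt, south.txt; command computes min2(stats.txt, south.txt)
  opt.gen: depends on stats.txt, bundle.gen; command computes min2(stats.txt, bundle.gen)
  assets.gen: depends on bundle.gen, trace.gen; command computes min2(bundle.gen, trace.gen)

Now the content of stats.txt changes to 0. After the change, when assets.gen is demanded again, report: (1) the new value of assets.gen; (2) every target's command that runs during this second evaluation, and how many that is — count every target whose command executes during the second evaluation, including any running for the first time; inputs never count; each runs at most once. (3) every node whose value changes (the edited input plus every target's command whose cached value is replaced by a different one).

assets.gen now evaluates to -2.
Run set: bundle.gen, trace.gen (2 run).
Changed values: stats.txt.
The important point: at assets.gen every value read last time is unchanged, so the dirty flag clears without a run.

Initial pass — values computed on the first demand:
  bundle.gen = min2(9, -2) = -2
  trace.gen = min2(9, -2) = -2
  assets.gen = min2(-2, -2) = -2

Second demand — change propagation:
  bundle.gen: re-runs because stats.txt 9->0; new result -2 (unchanged).
  trace.gen: re-runs because stats.txt 9->0; new result -2 (unchanged).
  assets.gen: re-examined; everything it read last time is the same (bundle.gen unchanged, trace.gen unchanged) — cache -2 kept, no run.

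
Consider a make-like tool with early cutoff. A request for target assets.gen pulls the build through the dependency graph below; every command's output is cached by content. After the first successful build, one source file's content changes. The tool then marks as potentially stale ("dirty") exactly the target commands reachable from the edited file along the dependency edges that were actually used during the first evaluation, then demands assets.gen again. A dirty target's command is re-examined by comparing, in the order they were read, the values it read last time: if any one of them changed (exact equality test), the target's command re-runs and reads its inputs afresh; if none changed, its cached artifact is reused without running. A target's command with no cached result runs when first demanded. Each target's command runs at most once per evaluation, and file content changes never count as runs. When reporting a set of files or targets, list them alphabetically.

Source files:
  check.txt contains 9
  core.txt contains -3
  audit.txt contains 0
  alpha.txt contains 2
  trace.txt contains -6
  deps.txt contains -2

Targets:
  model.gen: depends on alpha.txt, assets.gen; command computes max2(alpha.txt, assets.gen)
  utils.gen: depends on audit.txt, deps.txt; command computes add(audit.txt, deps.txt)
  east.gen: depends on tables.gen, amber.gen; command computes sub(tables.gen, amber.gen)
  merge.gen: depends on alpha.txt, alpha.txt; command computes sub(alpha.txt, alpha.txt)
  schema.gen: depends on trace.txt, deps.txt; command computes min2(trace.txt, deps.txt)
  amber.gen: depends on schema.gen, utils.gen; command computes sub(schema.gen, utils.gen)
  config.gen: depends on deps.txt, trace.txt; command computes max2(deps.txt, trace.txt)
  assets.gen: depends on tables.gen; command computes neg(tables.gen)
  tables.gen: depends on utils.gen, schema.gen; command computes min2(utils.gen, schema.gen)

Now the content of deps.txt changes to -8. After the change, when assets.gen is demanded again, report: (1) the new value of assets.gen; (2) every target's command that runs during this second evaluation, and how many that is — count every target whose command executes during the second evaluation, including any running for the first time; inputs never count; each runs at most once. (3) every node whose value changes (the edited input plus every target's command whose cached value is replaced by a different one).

First demand of the output computes:
  schema.gen = min2(-6, -2) = -6
  utils.gen = add(0, -2) = -2
  tables.gen = min2(-2, -6) = -6
  assets.gen = neg(-6) = 6

After the edit, cleaning proceeds:
  schema.gen: a read changed (deps.txt -2->-8) — executes, giving -8.
  utils.gen: a read changed (deps.txt -2->-8) — executes, giving -8.
  tables.gen: a read changed (utils.gen -2->-8; schema.gen -6->-8) — executes, giving -8.
  assets.gen: a read changed (tables.gen -6->-8) — executes, giving 8.

Demanding assets.gen again yields 8.
4 target commands run: assets.gen, schema.gen, tables.gen, utils.gen.
The nodes whose values change: assets.gen, deps.txt, schema.gen, tables.gen, utils.gen.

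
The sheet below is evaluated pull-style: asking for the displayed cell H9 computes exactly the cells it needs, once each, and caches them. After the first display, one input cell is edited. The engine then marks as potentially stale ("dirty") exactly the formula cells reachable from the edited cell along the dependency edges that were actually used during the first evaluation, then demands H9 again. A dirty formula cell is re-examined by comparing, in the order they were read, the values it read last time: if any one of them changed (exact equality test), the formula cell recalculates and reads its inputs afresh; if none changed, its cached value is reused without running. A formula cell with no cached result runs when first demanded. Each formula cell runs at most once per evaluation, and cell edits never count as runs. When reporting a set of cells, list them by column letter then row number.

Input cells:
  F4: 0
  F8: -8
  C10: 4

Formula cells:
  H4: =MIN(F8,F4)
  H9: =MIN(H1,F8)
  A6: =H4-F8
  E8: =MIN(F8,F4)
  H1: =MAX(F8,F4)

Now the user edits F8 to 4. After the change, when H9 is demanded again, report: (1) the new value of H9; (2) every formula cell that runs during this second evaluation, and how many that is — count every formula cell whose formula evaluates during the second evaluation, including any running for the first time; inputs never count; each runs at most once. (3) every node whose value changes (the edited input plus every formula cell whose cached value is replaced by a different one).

First demand of the output computes:
  H1 = MAX(-8, 0) = 0
  H9 = MIN(0, -8) = -8

After the edit, cleaning proceeds:
  H1: a read changed (F8 -8->4) — executes, giving 4.
  H9: a read changed (H1 0->4; F8 -8->4) — executes, giving 4.

Demanding H9 again yields 4.
2 formula cells run: H1, H9.
The nodes whose values change: F8, H1, H9.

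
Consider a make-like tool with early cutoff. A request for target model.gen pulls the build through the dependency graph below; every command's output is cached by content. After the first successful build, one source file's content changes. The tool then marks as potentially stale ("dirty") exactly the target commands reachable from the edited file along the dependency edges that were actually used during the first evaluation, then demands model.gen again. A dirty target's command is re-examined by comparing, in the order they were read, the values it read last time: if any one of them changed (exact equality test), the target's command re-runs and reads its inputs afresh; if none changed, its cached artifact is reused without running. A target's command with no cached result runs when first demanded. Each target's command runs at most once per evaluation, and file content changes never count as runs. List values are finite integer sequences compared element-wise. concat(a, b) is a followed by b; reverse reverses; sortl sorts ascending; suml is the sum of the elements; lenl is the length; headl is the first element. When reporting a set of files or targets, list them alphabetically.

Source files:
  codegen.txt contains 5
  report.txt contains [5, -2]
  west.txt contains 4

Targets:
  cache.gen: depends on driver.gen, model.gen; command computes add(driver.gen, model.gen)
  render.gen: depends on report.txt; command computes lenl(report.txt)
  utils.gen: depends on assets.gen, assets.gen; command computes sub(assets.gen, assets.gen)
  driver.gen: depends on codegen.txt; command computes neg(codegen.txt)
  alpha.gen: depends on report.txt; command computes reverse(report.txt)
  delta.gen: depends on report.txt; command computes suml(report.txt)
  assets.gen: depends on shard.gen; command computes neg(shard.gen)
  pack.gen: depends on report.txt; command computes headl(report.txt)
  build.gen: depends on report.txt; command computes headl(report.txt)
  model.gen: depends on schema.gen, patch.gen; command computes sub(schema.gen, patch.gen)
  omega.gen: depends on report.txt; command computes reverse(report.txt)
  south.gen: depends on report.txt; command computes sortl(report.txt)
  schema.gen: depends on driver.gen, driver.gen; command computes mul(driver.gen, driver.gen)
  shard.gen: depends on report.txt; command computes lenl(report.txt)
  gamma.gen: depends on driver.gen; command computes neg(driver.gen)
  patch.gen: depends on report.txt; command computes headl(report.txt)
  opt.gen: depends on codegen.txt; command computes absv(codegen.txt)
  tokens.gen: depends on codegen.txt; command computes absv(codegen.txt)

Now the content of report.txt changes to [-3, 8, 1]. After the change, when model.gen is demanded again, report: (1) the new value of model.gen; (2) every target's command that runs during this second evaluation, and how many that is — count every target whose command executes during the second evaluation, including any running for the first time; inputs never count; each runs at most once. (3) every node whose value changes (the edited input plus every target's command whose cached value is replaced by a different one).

First demand of the output computes:
  driver.gen = neg(5) = -5
  patch.gen = headl([5, -2]) = 5
  schema.gen = mul(-5, -5) = 25
  model.gen = sub(25, 5) = 20

After the edit, cleaning proceeds:
  patch.gen: a read changed (report.txt [5, -2]->[-3, 8, 1]) — executes, giving -3.
  model.gen: a read changed (patch.gen 5->-3) — executes, giving 28.

Demanding model.gen again yields 28.
2 target commands run: model.gen, patch.gen.
The nodes whose values change: model.gen, patch.gen, report.txt.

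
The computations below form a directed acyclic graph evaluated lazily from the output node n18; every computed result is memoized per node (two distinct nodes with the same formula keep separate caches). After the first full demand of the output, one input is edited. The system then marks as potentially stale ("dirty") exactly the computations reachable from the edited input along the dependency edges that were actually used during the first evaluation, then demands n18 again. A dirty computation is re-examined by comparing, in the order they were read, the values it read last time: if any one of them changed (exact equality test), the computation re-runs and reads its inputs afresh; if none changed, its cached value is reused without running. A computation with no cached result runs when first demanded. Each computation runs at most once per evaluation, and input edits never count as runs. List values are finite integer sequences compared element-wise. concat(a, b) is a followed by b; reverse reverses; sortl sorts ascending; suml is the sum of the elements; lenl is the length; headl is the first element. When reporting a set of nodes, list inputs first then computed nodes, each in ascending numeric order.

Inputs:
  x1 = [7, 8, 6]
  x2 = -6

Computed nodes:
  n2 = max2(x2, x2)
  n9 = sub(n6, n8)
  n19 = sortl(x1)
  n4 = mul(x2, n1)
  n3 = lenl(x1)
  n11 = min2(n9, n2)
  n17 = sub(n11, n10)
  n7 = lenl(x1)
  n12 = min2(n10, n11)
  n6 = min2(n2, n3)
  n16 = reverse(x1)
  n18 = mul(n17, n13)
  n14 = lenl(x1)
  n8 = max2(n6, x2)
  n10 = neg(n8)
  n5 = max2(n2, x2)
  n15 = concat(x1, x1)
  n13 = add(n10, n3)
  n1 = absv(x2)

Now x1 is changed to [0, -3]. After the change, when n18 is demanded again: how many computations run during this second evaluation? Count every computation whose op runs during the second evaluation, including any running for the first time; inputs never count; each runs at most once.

4 computations run: n3, n6, n13, n18.
Note where the cutoff bites: n8 is checked, finds nothing changed, and keeps its cache.

First demand of the output computes:
  n2 = max2(-6, -6) = -6
  n3 = lenl([7, 8, 6]) = 3
  n6 = min2(-6, 3) = -6
  n8 = max2(-6, -6) = -6
  n9 = sub(-6, -6) = 0
  n10 = neg(-6) = 6
  n11 = min2(0, -6) = -6
  n13 = add(6, 3) = 9
  n17 = sub(-6, 6) = -12
  n18 = mul(-12, 9) = -108

After the edit, cleaning proceeds:
  n3: a read changed (x1 [7, 8, 6]->[0, -3]) — executes, giving 2.
  n6: a read changed (n3 3->2) — executes, giving -6 — identical to its old value.
  n8: dirty, but its reads are unchanged (n6 unchanged, x2 unchanged); cached -6 stands.
  n9: dirty, but its reads are unchanged (n6 unchanged, n8 unchanged); cached 0 stands.
  n10: dirty, but its reads are unchanged (n8 unchanged); cached 6 stands.
  n11: dirty, but its reads are unchanged (n9 unchanged, n2 unchanged); cached -6 stands.
  n13: a read changed (n3 3->2) — executes, giving 8.
  n17: dirty, but its reads are unchanged (n11 unchanged, n10 unchanged); cached -12 stands.
  n18: a read changed (n13 9->8) — executes, giving -96.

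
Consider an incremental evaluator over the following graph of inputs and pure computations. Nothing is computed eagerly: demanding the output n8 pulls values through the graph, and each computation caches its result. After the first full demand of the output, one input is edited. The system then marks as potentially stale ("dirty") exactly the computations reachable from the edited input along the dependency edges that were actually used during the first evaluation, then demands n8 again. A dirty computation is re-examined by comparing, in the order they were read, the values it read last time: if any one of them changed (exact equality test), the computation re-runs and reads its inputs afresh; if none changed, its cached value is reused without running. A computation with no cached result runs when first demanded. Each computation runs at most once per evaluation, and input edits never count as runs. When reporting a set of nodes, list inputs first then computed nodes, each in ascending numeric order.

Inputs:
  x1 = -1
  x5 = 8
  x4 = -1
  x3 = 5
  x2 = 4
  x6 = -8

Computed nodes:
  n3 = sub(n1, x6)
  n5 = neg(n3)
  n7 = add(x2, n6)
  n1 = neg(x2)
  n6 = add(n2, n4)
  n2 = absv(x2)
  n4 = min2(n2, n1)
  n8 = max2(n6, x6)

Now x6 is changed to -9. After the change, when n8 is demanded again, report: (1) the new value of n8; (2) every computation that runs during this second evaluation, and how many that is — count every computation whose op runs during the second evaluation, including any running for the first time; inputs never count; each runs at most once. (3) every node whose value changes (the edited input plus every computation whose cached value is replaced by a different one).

n8 now evaluates to 0.
Run set: n8 (1 run).
Changed values: x6.

Initial pass — values computed on the first demand:
  n1 = neg(4) = -4
  n2 = absv(4) = 4
  n4 = min2(4, -4) = -4
  n6 = add(4, -4) = 0
  n8 = max2(0, -8) = 0

Second demand — change propagation:
  n8: re-runs because x6 -8->-9; new result 0 (unchanged).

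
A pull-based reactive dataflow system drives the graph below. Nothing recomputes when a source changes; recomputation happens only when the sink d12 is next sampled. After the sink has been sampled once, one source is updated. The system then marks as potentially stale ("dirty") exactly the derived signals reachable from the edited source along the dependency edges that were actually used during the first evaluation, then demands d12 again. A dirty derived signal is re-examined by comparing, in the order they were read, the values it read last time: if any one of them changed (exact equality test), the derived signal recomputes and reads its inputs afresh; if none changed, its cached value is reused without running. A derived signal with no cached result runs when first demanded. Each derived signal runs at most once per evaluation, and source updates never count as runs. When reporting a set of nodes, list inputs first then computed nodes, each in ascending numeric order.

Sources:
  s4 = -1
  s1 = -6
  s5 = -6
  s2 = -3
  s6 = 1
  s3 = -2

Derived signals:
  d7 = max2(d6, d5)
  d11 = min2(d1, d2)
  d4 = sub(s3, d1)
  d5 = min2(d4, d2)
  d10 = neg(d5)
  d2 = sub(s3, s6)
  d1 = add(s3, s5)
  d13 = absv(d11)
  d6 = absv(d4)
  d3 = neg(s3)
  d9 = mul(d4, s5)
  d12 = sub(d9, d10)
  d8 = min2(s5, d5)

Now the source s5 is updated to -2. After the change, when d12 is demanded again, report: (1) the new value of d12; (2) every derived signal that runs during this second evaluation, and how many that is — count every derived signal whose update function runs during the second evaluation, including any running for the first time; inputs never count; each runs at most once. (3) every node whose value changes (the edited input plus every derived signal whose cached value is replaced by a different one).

New value of d12: -7.
Derived signals that run: d1, d4, d5, d9, d12 — 5 in total.
Values that change: s5, d1, d4, d9, d12.
Key observation: the cutoff stops propagation at d10 — its inputs' values are unchanged, so it reuses its cache.

First evaluation (everything demanded from the output):
  d1 = add(-2, -6) = -8
  d2 = sub(-2, 1) = -3
  d4 = sub(-2, -8) = 6
  d5 = min2(6, -3) = -3
  d9 = mul(6, -6) = -36
  d10 = neg(-3) = 3
  d12 = sub(-36, 3) = -39

Propagation after the edit:
  d1: runs — s5 -6->-2; result -4.
  d4: runs — d1 -8->-4; result 2.
  d5: runs — d4 6->2; result -3 (same value as before).
  d9: runs — d4 6->2; s5 -6->-2; result -4.
  d10: checked — values it read are unchanged (d5 unchanged); reused cached 3 without running.
  d12: runs — d9 -36->-4; result -7.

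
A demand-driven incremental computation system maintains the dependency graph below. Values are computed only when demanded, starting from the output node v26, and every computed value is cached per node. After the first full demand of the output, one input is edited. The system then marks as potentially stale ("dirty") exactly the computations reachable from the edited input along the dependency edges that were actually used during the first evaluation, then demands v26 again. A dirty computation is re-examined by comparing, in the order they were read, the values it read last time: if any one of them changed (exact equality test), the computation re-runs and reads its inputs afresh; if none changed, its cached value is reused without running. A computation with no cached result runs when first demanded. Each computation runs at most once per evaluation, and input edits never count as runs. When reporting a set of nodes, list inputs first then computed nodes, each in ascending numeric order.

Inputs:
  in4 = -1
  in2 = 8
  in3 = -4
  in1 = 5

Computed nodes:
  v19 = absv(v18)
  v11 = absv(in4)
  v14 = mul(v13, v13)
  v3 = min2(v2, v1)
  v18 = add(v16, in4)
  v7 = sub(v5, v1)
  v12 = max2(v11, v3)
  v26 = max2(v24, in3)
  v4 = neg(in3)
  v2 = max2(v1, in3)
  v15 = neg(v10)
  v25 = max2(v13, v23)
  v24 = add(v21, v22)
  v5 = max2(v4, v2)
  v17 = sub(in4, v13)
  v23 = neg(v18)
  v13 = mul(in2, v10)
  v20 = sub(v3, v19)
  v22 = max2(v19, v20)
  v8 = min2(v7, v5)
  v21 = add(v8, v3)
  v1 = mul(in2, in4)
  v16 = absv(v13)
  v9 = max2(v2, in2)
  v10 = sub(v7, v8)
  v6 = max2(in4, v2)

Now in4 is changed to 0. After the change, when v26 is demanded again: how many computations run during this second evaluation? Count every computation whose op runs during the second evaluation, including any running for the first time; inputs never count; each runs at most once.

Computations that run: v1, v2, v3, v5, v7, v8, v10, v13, v16, v18, v19, v20, v21, v22, v24, v26 — 16 in total.

First evaluation (everything demanded from the output):
  v1 = mul(8, -1) = -8
  v2 = max2(-8, -4) = -4
  v3 = min2(-4, -8) = -8
  v4 = neg(-4) = 4
  v5 = max2(4, -4) = 4
  v7 = sub(4, -8) = 12
  v8 = min2(12, 4) = 4
  v10 = sub(12, 4) = 8
  v13 = mul(8, 8) = 64
  v16 = absv(64) = 64
  v18 = add(64, -1) = 63
  v19 = absv(63) = 63
  v20 = sub(-8, 63) = -71
  v21 = add(4, -8) = -4
  v22 = max2(63, -71) = 63
  v24 = add(-4, 63) = 59
  v26 = max2(59, -4) = 59

Propagation after the edit:
  v1: runs — in4 -1->0; result 0.
  v2: runs — v1 -8->0; result 0.
  v3: runs — v2 -4->0; v1 -8->0; result 0.
  v5: runs — v2 -4->0; result 4 (same value as before).
  v7: runs — v1 -8->0; result 4.
  v8: runs — v7 12->4; result 4 (same value as before).
  v10: runs — v7 12->4; result 0.
  v13: runs — v10 8->0; result 0.
  v16: runs — v13 64->0; result 0.
  v18: runs — v16 64->0; in4 -1->0; result 0.
  v19: runs — v18 63->0; result 0.
  v20: runs — v3 -8->0; v19 63->0; result 0.
  v21: runs — v3 -8->0; result 4.
  v22: runs — v19 63->0; v20 -71->0; result 0.
  v24: runs — v21 -4->4; v22 63->0; result 4.
  v26: runs — v24 59->4; result 4.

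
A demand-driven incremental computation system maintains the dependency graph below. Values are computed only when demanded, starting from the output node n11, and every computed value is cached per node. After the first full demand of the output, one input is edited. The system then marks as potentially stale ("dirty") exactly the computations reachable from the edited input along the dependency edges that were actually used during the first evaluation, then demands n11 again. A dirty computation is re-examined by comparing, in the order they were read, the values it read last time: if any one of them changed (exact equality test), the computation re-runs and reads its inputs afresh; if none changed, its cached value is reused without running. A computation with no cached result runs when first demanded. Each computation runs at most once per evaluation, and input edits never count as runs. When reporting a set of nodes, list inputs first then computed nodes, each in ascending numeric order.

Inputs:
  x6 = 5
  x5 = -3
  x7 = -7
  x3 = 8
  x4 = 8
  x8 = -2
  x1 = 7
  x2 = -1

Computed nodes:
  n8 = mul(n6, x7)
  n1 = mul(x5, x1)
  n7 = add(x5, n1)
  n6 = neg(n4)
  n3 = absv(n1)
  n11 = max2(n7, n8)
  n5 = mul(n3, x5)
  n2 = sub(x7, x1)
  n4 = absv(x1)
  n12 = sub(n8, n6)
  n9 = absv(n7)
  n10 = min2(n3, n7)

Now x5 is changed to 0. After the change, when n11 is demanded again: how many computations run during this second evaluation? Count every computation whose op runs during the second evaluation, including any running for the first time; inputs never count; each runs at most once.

Computations that run: n1, n7, n11 — 3 in total.

First evaluation (everything demanded from the output):
  n1 = mul(-3, 7) = -21
  n4 = absv(7) = 7
  n6 = neg(7) = -7
  n7 = add(-3, -21) = -24
  n8 = mul(-7, -7) = 49
  n11 = max2(-24, 49) = 49

Propagation after the edit:
  n1: runs — x5 -3->0; result 0.
  n7: runs — x5 -3->0; n1 -21->0; result 0.
  n11: runs — n7 -24->0; result 49 (same value as before).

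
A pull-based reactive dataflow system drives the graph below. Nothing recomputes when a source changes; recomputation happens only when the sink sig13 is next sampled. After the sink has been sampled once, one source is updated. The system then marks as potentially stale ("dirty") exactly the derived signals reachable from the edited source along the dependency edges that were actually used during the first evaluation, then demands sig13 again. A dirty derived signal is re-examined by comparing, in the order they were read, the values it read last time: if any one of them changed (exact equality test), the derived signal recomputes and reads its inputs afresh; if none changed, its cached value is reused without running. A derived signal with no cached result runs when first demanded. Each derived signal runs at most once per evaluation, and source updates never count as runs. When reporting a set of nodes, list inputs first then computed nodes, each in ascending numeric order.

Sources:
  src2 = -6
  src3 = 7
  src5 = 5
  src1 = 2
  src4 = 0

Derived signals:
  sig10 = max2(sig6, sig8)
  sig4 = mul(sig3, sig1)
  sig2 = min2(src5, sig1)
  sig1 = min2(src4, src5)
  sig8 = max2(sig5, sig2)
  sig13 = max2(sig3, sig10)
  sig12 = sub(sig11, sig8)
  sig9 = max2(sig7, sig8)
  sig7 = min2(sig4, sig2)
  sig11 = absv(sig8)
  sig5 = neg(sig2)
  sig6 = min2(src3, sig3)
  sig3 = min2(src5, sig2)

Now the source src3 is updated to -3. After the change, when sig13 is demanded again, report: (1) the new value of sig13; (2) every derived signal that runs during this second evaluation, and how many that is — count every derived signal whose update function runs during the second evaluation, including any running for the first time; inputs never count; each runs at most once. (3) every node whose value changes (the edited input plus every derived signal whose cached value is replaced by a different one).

New value of sig13: 0.
Derived signals that run: sig6, sig10 — 2 in total.
Values that change: src3, sig6.
Key observation: the change is absorbed at sig10 — it re-runs but produces the same value, and the output's value is unchanged.

First evaluation (everything demanded from the output):
  sig1 = min2(0, 5) = 0
  sig2 = min2(5, 0) = 0
  sig3 = min2(5, 0) = 0
  sig5 = neg(0) = 0
  sig6 = min2(7, 0) = 0
  sig8 = max2(0, 0) = 0
  sig10 = max2(0, 0) = 0
  sig13 = max2(0, 0) = 0

Propagation after the edit:
  sig6: runs — src3 7->-3; result -3.
  sig10: runs — sig6 0->-3; result 0 (same value as before).
  sig13: checked — values it read are unchanged (sig3 unchanged, sig10 unchanged); reused cached 0 without running.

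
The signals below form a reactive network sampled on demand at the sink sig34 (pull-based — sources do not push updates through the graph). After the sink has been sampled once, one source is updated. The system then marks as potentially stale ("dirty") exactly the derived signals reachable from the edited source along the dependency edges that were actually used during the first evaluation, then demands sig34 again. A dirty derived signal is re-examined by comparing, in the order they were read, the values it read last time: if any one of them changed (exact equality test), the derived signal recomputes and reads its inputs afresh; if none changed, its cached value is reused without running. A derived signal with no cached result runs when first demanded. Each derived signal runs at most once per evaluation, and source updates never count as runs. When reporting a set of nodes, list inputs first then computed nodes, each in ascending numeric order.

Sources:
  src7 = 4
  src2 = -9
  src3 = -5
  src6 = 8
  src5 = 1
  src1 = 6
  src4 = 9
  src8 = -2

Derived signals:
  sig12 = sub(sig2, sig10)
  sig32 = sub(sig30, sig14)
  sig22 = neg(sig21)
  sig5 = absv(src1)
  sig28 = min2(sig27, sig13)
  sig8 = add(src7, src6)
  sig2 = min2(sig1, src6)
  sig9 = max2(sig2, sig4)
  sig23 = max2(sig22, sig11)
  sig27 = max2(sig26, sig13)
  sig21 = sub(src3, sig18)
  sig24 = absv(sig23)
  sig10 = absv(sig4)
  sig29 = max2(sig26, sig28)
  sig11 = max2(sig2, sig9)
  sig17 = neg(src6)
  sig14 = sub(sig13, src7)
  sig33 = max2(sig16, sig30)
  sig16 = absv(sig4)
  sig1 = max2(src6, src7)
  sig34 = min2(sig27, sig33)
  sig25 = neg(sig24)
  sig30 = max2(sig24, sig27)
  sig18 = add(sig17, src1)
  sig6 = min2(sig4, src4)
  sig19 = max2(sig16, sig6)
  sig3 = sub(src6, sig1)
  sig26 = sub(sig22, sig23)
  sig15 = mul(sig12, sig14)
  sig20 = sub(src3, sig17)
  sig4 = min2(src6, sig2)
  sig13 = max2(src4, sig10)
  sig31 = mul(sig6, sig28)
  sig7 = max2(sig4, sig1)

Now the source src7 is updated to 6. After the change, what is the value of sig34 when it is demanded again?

sig34 now evaluates to 9.
The important point: sig1 recomputes to an identical value, and the output ends up unchanged.

Initial pass — values computed on the first demand:
  sig1 = max2(8, 4) = 8
  sig2 = min2(8, 8) = 8
  sig4 = min2(8, 8) = 8
  sig9 = max2(8, 8) = 8
  sig10 = absv(8) = 8
  sig11 = max2(8, 8) = 8
  sig13 = max2(9, 8) = 9
  sig16 = absv(8) = 8
  sig17 = neg(8) = -8
  sig18 = add(-8, 6) = -2
  sig21 = sub(-5, -2) = -3
  sig22 = neg(-3) = 3
  sig23 = max2(3, 8) = 8
  sig24 = absv(8) = 8
  sig26 = sub(3, 8) = -5
  sig27 = max2(-5, 9) = 9
  sig30 = max2(8, 9) = 9
  sig33 = max2(8, 9) = 9
  sig34 = min2(9, 9) = 9

Second demand — change propagation:
  sig1: re-runs because src7 4->6; new result 8 (unchanged).
  sig2: re-examined; everything it read last time is the same (sig1 unchanged, src6 unchanged) — cache 8 kept, no run.
  sig4: re-examined; everything it read last time is the same (src6 unchanged, sig2 unchanged) — cache 8 kept, no run.
  sig9: re-examined; everything it read last time is the same (sig2 unchanged, sig4 unchanged) — cache 8 kept, no run.
  sig10: re-examined; everything it read last time is the same (sig4 unchanged) — cache 8 kept, no run.
  sig11: re-examined; everything it read last time is the same (sig2 unchanged, sig9 unchanged) — cache 8 kept, no run.
  sig13: re-examined; everything it read last time is the same (src4 unchanged, sig10 unchanged) — cache 9 kept, no run.
  sig16: re-examined; everything it read last time is the same (sig4 unchanged) — cache 8 kept, no run.
  sig23: re-examined; everything it read last time is the same (sig22 unchanged, sig11 unchanged) — cache 8 kept, no run.
  sig24: re-examined; everything it read last time is the same (sig23 unchanged) — cache 8 kept, no run.
  sig26: re-examined; everything it read last time is the same (sig22 unchanged, sig23 unchanged) — cache -5 kept, no run.
  sig27: re-examined; everything it read last time is the same (sig26 unchanged, sig13 unchanged) — cache 9 kept, no run.
  sig30: re-examined; everything it read last time is the same (sig24 unchanged, sig27 unchanged) — cache 9 kept, no run.
  sig33: re-examined; everything it read last time is the same (sig16 unchanged, sig30 unchanged) — cache 9 kept, no run.
  sig34: re-examined; everything it read last time is the same (sig27 unchanged, sig33 unchanged) — cache 9 kept, no run.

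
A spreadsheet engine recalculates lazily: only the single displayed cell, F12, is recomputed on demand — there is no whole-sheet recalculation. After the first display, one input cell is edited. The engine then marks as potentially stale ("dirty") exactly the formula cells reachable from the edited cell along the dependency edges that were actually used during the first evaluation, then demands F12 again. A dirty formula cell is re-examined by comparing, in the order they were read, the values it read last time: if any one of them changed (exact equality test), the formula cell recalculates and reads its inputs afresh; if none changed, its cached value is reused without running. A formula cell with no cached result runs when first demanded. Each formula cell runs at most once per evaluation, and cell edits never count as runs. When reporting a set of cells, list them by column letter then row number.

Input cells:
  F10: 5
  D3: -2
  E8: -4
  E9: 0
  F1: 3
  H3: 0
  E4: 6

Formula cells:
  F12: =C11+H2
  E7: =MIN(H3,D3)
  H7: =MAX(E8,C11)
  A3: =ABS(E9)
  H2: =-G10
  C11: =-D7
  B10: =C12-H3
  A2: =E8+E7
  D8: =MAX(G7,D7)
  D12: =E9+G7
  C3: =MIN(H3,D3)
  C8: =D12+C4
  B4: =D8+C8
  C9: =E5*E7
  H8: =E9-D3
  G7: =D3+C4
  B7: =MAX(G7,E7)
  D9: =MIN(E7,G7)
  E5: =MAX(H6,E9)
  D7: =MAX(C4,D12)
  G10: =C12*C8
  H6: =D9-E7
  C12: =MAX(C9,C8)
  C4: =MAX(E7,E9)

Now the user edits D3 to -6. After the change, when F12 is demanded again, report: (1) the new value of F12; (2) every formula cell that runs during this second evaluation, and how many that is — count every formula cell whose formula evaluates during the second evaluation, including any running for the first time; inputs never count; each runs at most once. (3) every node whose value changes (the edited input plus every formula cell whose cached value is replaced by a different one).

First evaluation (everything demanded from the output):
  E7 = MIN(0, -2) = -2
  C4 = MAX(-2, 0) = 0
  G7 = -2 + 0 = -2
  D9 = MIN(-2, -2) = -2
  D12 = 0 + -2 = -2
  C8 = -2 + 0 = -2
  D7 = MAX(0, -2) = 0
  C11 = -(0) = 0
  H6 = -2 - -2 = 0
  E5 = MAX(0, 0) = 0
  C9 = 0 * -2 = 0
  C12 = MAX(0, -2) = 0
  G10 = 0 * -2 = 0
  H2 = -(0) = 0
  F12 = 0 + 0 = 0

Propagation after the edit:
  E7: runs — D3 -2->-6; result -6.
  C4: runs — E7 -2->-6; result 0 (same value as before).
  G7: runs — D3 -2->-6; result -6.
  D9: runs — E7 -2->-6; G7 -2->-6; result -6.
  D12: runs — G7 -2->-6; result -6.
  C8: runs — D12 -2->-6; result -6.
  D7: runs — D12 -2->-6; result 0 (same value as before).
  C11: checked — values it read are unchanged (D7 unchanged); reused cached 0 without running.
  H6: runs — D9 -2->-6; E7 -2->-6; result 0 (same value as before).
  E5: checked — values it read are unchanged (H6 unchanged, E9 unchanged); reused cached 0 without running.
  C9: runs — E7 -2->-6; result 0 (same value as before).
  C12: runs — C8 -2->-6; result 0 (same value as before).
  G10: runs — C8 -2->-6; result 0 (same value as before).
  H2: checked — values it read are unchanged (G10 unchanged); reused cached 0 without running.
  F12: checked — values it read are unchanged (C11 unchanged, H2 unchanged); reused cached 0 without running.

Key observation: the cutoff stops propagation at E5 — its inputs' values are unchanged, so it reuses its cache.

New value of F12: 0.
Formula cells that run: C4, C8, C9, C12, D7, D9, D12, E7, G7, G10, H6 — 11 in total.
Values that change: C8, D3, D9, D12, E7, G7.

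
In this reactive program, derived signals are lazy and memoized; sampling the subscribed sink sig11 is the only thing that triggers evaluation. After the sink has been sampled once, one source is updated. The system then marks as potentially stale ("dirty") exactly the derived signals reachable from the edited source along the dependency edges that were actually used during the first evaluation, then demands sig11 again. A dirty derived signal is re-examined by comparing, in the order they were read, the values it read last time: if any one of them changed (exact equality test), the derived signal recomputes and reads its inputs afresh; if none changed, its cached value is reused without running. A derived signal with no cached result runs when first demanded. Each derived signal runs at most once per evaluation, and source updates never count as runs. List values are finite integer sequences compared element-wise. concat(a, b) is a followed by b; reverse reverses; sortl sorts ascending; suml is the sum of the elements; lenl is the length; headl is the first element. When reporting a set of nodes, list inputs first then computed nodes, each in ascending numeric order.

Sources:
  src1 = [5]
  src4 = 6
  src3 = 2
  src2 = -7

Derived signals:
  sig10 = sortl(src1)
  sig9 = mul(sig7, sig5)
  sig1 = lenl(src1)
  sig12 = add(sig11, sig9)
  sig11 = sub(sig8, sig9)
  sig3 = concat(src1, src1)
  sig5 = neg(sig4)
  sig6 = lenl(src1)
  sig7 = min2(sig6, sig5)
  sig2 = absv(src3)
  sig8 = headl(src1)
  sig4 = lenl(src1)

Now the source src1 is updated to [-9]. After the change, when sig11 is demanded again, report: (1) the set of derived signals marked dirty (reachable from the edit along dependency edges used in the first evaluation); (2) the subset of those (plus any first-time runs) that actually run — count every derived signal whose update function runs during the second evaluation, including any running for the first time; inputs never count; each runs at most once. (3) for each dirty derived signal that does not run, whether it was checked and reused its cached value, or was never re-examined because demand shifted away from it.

The edit dirties: sig4, sig5, sig6, sig7, sig8, sig9, sig11.
4 derived signals run: sig4, sig6, sig8, sig11.
Cache hits after checking: sig5, sig7, sig9.
Note where the cutoff bites: sig5 is checked, finds nothing changed, and keeps its cache.

First demand of the output computes:
  sig4 = lenl([5]) = 1
  sig5 = neg(1) = -1
  sig6 = lenl([5]) = 1
  sig7 = min2(1, -1) = -1
  sig8 = headl([5]) = 5
  sig9 = mul(-1, -1) = 1
  sig11 = sub(5, 1) = 4

After the edit, cleaning proceeds:
  sig4: a read changed (src1 [5]->[-9]) — executes, giving 1 — identical to its old value.
  sig5: dirty, but its reads are unchanged (sig4 unchanged); cached -1 stands.
  sig6: a read changed (src1 [5]->[-9]) — executes, giving 1 — identical to its old value.
  sig7: dirty, but its reads are unchanged (sig6 unchanged, sig5 unchanged); cached -1 stands.
  sig8: a read changed (src1 [5]->[-9]) — executes, giving -9.
  sig9: dirty, but its reads are unchanged (sig7 unchanged, sig5 unchanged); cached 1 stands.
  sig11: a read changed (sig8 5->-9) — executes, giving -10.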